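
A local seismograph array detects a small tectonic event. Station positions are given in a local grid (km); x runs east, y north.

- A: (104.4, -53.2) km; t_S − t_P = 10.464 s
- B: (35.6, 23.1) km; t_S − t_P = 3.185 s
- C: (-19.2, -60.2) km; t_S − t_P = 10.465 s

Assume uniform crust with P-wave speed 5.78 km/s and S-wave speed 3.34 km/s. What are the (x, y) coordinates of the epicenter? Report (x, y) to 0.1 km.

Distance from S−P lag: d = Δt · v_P v_S / (v_P − v_S) = Δt · (5.78·3.34)/(5.78−3.34) ≈ 7.9120·Δt.
So d_A = 82.79, d_B = 25.20, d_C = 82.80 km.
Circle about each station: (x − 104.4)² + (y + 53.2)² = 82.79²; (x − 35.6)² + (y − 23.1)² = 25.20²; (x + 19.2)² + (y + 60.2)² = 82.80².
Subtracting pairs of circle equations eliminates x²+y² and gives linear equations (the radical axes):
-137.6 x + 152.6 y = -5709.49
-247.2 x − 14.0 y = -9738.58
Solving the 2×2 system: x ≈ 39.5, y ≈ -1.8 km.

x ≈ 39.5 km, y ≈ -1.8 km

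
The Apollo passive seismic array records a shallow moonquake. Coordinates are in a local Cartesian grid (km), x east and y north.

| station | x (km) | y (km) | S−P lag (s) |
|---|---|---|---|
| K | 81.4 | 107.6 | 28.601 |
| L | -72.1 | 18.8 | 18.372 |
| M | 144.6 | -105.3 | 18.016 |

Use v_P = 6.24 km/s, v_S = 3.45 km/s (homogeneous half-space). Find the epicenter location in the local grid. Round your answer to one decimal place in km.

(5.7, -99.7)

Distance from S−P lag: d = Δt · v_P v_S / (v_P − v_S) = Δt · (6.24·3.45)/(6.24−3.45) ≈ 7.7161·Δt.
So d_K = 220.69, d_L = 141.76, d_M = 139.01 km.
Circle about each station: (x − 81.4)² + (y − 107.6)² = 220.69²; (x + 72.1)² + (y − 18.8)² = 141.76²; (x − 144.6)² + (y + 105.3)² = 139.01².
Subtracting pairs of circle equations eliminates x²+y² and gives linear equations (the radical axes):
-307.0 x − 177.6 y = 15956.31
126.4 x − 425.8 y = 43173.83
Solving the 2×2 system: x ≈ 5.7, y ≈ -99.7 km.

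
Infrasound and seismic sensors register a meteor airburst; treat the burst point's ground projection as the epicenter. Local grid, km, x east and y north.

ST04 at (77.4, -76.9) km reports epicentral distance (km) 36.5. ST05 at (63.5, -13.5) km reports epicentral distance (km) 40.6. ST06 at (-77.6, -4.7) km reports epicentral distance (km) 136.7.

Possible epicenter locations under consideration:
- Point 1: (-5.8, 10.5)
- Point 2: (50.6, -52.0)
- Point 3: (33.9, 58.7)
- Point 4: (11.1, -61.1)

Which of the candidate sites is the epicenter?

For each candidate, compare |candidate − station| to the reported distance:
Point 1: residuals ST04 84.2, ST05 32.7, ST06 63.3 → max 84.2 km
Point 2: residuals ST04 0.1, ST05 0.0, ST06 0.1 → max 0.1 km
Point 3: residuals ST04 105.9, ST05 37.4, ST06 8.4 → max 105.9 km
Point 4: residuals ST04 31.7, ST05 30.2, ST06 31.6 → max 31.7 km
Only Point 2 has all residuals ≈ 0.

Point 2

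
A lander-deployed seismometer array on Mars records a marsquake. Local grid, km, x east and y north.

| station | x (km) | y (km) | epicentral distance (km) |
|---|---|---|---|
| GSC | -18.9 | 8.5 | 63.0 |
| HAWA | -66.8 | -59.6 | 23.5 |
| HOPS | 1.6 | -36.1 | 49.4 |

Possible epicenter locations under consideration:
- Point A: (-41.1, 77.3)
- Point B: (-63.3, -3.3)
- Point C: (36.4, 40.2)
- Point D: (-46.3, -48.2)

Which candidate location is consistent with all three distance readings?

For each candidate, compare |candidate − station| to the reported distance:
Point A: residuals GSC 9.3, HAWA 115.8, HOPS 71.8 → max 115.8 km
Point B: residuals GSC 17.1, HAWA 32.9, HOPS 23.3 → max 32.9 km
Point C: residuals GSC 0.7, HAWA 120.1, HOPS 34.5 → max 120.1 km
Point D: residuals GSC 0.0, HAWA 0.0, HOPS 0.0 → max 0.0 km
Only Point D has all residuals ≈ 0.

Point D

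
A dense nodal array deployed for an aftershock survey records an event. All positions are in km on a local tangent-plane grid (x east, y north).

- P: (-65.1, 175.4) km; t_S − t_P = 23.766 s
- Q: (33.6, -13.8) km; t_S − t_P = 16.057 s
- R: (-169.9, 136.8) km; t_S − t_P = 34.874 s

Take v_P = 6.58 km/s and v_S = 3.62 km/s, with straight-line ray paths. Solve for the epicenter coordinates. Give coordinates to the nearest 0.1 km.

107.2 km east, 92.4 km north

Distance from S−P lag: d = Δt · v_P v_S / (v_P − v_S) = Δt · (6.58·3.62)/(6.58−3.62) ≈ 8.0472·Δt.
So d_P = 191.25, d_Q = 129.21, d_R = 280.64 km.
Circle about each station: (x + 65.1)² + (y − 175.4)² = 191.25²; (x − 33.6)² + (y + 13.8)² = 129.21²; (x + 169.9)² + (y − 136.8)² = 280.64².
Subtracting pairs of circle equations eliminates x²+y² and gives linear equations (the radical axes):
197.4 x − 378.4 y = -13802.43
-209.6 x − 77.2 y = -29605.17
Solving the 2×2 system: x ≈ 107.2, y ≈ 92.4 km.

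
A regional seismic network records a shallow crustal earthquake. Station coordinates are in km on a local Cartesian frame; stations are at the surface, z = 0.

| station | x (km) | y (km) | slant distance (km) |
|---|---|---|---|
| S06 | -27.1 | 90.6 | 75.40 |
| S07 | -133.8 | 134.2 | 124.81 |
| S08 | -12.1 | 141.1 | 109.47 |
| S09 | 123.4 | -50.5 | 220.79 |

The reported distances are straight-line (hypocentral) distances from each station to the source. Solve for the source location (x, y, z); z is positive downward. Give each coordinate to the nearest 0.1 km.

Each station gives a sphere (x−x_i)² + (y−y_i)² + z² = d_i² (stations at z=0).
Subtracting the S06 sphere from S07 and S08: z² cancels, leaving linear equations in x and y:
-213.4 x + 87.2 y = 17076.93
30.0 x + 101.0 y = 4814.33
Solving: x ≈ -53.992, y ≈ 63.704 km (keep extra digits for the depth step; rounded: -54.0, 63.7).
Then from the S06 sphere: z² = 75.40² − (x + 27.1)² − (y − 90.6)² with x = -53.992, y = 63.704, so z ≈ 65.104 ≈ 65.1 km.

(-54.0, 63.7, 65.1)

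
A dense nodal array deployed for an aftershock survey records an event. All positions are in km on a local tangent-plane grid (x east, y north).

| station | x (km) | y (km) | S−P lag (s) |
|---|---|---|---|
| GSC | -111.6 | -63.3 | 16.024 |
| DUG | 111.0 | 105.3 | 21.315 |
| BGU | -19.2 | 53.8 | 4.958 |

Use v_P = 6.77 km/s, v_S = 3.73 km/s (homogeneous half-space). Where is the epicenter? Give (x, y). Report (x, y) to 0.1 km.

Distance from S−P lag: d = Δt · v_P v_S / (v_P − v_S) = Δt · (6.77·3.73)/(6.77−3.73) ≈ 8.3066·Δt.
So d_GSC = 133.11, d_DUG = 177.06, d_BGU = 41.18 km.
Circle about each station: (x + 111.6)² + (y + 63.3)² = 133.11²; (x − 111.0)² + (y − 105.3)² = 177.06²; (x + 19.2)² + (y − 53.8)² = 41.18².
Subtracting pairs of circle equations eliminates x²+y² and gives linear equations (the radical axes):
445.2 x + 337.2 y = -6684.33
184.8 x + 234.2 y = 2824.11
Solving the 2×2 system: x ≈ -60.0, y ≈ 59.4 km.
Check against GSC (with the unrounded x, y): √((x + 111.6)²+(y + 63.3)²) = 133.12 ≈ 133.11 km. ✓

-60.0 km east, 59.4 km north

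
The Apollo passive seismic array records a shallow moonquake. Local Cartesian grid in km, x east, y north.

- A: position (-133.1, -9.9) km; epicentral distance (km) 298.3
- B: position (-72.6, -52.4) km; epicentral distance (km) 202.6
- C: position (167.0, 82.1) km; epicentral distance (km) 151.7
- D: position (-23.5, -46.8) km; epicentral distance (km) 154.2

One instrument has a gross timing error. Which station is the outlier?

A

Solve using three stations at a time. Using B, C, D (subtract circle equations pairwise → linear system) gives (x, y) ≈ (129.5, -64.8).
Distances from that point to each station vs reported:
  A: calculated 268.3 vs reported 298.3 → residual 30.0 km
  B: calculated 202.5 vs reported 202.6 → residual 0.1 km
  C: calculated 151.6 vs reported 151.7 → residual 0.1 km
  D: calculated 154.1 vs reported 154.2 → residual 0.1 km
B, C, D are mutually consistent (residuals ≈ 0); A is off by 30.0 km.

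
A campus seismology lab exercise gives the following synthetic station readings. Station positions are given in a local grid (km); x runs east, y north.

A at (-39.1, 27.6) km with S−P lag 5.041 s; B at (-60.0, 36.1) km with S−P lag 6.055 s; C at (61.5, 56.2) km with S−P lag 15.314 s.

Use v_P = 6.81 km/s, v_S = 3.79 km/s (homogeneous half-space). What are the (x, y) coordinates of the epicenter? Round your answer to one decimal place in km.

x ≈ -48.7 km, y ≈ -14.4 km

Distance from S−P lag: d = Δt · v_P v_S / (v_P − v_S) = Δt · (6.81·3.79)/(6.81−3.79) ≈ 8.5463·Δt.
So d_A = 43.08, d_B = 51.75, d_C = 130.88 km.
Circle about each station: (x + 39.1)² + (y − 27.6)² = 43.08²; (x + 60.0)² + (y − 36.1)² = 51.75²; (x − 61.5)² + (y − 56.2)² = 130.88².
Subtracting the A equation from the B and C equations removes the quadratic terms:
-41.8 x + 17.0 y = 1790.46
201.2 x + 57.2 y = -10623.57
Solving the 2×2 system: x ≈ -48.7, y ≈ -14.4 km.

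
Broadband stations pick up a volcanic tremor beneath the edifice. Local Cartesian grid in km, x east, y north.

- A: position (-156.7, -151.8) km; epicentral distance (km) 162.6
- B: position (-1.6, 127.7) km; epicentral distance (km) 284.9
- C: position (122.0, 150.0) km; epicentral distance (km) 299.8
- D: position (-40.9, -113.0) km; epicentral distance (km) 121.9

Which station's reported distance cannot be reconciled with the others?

A

Solve using three stations at a time. Using B, C, D (subtract circle equations pairwise → linear system) gives (x, y) ≈ (76.4, -146.3).
Distances from that point to each station vs reported:
  A: calculated 233.2 vs reported 162.6 → residual 70.6 km
  B: calculated 284.9 vs reported 284.9 → residual 0.0 km
  C: calculated 299.8 vs reported 299.8 → residual 0.0 km
  D: calculated 122.0 vs reported 121.9 → residual 0.1 km
B, C, D are mutually consistent (residuals ≈ 0); A is off by 70.6 km.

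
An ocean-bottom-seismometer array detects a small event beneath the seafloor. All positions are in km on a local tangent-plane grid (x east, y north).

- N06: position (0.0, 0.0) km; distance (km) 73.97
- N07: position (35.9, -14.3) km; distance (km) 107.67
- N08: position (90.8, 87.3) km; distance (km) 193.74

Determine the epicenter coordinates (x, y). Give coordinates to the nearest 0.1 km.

-71.7 km east, -18.2 km north

Circle about each station: x² + y² = 73.97²; (x − 35.9)² + (y + 14.3)² = 107.67²; (x − 90.8)² + (y − 87.3)² = 193.74².
Subtracting pairs of circle equations eliminates x²+y² and gives linear equations (the radical axes):
71.8 x − 28.6 y = -4627.97
181.6 x + 174.6 y = -16197.70
Solving the 2×2 system: x ≈ -71.7, y ≈ -18.2 km.
Check against N06 (with the unrounded x, y): √(x²+y²) = 73.97 ≈ 73.97 km. ✓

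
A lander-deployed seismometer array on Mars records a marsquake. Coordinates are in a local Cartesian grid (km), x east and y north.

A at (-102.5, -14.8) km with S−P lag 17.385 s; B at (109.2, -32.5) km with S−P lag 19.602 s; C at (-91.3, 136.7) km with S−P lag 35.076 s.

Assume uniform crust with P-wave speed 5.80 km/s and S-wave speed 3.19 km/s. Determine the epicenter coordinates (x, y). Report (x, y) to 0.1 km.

x ≈ -12.7 km, y ≈ -99.2 km

Distance from S−P lag: d = Δt · v_P v_S / (v_P − v_S) = Δt · (5.80·3.19)/(5.80−3.19) ≈ 7.0889·Δt.
So d_A = 123.24, d_B = 138.96, d_C = 248.65 km.
Circle about each station: (x + 102.5)² + (y + 14.8)² = 123.24²; (x − 109.2)² + (y + 32.5)² = 138.96²; (x + 91.3)² + (y − 136.7)² = 248.65².
Subtracting the A equation from the B and C equations removes the quadratic terms:
423.4 x − 35.4 y = -1866.18
22.4 x + 303.0 y = -30341.43
Solving the 2×2 system: x ≈ -12.7, y ≈ -99.2 km.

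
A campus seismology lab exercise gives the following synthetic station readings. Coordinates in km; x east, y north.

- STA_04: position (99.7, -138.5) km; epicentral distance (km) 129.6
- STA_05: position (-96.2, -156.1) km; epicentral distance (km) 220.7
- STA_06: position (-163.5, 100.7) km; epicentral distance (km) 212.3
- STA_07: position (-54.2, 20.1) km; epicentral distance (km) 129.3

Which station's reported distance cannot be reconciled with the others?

Solve using three stations at a time. Using STA_04, STA_05, STA_07 (subtract circle equations pairwise → linear system) gives (x, y) ≈ (71.1, -12.1).
Distances from that point to each station vs reported:
  STA_04: calculated 129.6 vs reported 129.6 → residual 0.0 km
  STA_05: calculated 220.7 vs reported 220.7 → residual 0.0 km
  STA_06: calculated 260.3 vs reported 212.3 → residual 48.0 km
  STA_07: calculated 129.3 vs reported 129.3 → residual 0.0 km
STA_04, STA_05, STA_07 are mutually consistent (residuals ≈ 0); STA_06 is off by 48.0 km.

STA_06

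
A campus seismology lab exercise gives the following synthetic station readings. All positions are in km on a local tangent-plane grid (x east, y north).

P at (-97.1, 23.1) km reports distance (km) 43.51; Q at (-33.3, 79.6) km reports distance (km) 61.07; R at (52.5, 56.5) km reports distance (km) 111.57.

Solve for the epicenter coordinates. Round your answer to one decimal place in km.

(-53.6, 22.0)

Circle about each station: (x + 97.1)² + (y − 23.1)² = 43.51²; (x + 33.3)² + (y − 79.6)² = 61.07²; (x − 52.5)² + (y − 56.5)² = 111.57².
Subtracting the P equation from the Q and R equations removes the quadratic terms:
127.6 x + 113.0 y = -4353.39
299.2 x + 66.8 y = -14568.26
Solving the 2×2 system: x ≈ -53.6, y ≈ 22.0 km.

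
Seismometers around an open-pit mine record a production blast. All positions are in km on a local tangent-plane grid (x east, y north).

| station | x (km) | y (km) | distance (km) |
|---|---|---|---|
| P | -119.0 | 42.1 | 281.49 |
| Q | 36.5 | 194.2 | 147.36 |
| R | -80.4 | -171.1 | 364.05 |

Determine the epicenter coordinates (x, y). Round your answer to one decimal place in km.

Circle about each station: (x + 119.0)² + (y − 42.1)² = 281.49²; (x − 36.5)² + (y − 194.2)² = 147.36²; (x + 80.4)² + (y + 171.1)² = 364.05².
Subtracting the P equation from the Q and R equations removes the quadratic terms:
311.0 x + 304.2 y = 80634.13
77.2 x − 426.4 y = -33489.82
Solving the 2×2 system: x ≈ 155.0, y ≈ 106.6 km.

x ≈ 155.0 km, y ≈ 106.6 km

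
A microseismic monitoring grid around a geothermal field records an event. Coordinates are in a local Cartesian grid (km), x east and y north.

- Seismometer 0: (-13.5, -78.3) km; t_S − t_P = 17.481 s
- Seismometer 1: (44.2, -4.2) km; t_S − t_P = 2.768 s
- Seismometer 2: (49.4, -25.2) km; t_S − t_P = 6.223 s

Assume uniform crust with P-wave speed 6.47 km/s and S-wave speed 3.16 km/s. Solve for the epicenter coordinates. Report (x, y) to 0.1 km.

(44.3, 12.9)

Distance from S−P lag: d = Δt · v_P v_S / (v_P − v_S) = Δt · (6.47·3.16)/(6.47−3.16) ≈ 6.1768·Δt.
So d_Seismometer 0 = 107.98, d_Seismometer 1 = 17.10, d_Seismometer 2 = 38.44 km.
Circle about each station: (x + 13.5)² + (y + 78.3)² = 107.98²; (x − 44.2)² + (y + 4.2)² = 17.10²; (x − 49.4)² + (y + 25.2)² = 38.44².
Subtracting pairs of circle equations eliminates x²+y² and gives linear equations (the radical axes):
115.4 x + 148.2 y = 7025.41
125.8 x + 106.2 y = 6944.31
Solving the 2×2 system: x ≈ 44.3, y ≈ 12.9 km.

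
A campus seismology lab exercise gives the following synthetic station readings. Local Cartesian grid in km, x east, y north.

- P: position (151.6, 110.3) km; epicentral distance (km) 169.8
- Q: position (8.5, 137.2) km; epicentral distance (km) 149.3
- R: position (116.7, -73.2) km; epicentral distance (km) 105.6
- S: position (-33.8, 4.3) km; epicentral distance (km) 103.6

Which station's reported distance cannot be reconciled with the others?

Solve using three stations at a time. Using P, Q, R (subtract circle equations pairwise → linear system) gives (x, y) ≈ (32.0, -10.2).
Distances from that point to each station vs reported:
  P: calculated 169.8 vs reported 169.8 → residual 0.0 km
  Q: calculated 149.3 vs reported 149.3 → residual 0.0 km
  R: calculated 105.5 vs reported 105.6 → residual 0.1 km
  S: calculated 67.4 vs reported 103.6 → residual 36.2 km
P, Q, R are mutually consistent (residuals ≈ 0); S is off by 36.2 km.

S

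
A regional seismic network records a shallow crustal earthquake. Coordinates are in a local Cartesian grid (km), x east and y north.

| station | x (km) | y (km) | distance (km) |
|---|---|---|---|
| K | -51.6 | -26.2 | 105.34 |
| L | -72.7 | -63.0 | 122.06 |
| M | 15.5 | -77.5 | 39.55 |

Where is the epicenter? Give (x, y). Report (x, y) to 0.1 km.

Circle about each station: (x + 51.6)² + (y + 26.2)² = 105.34²; (x + 72.7)² + (y + 63.0)² = 122.06²; (x − 15.5)² + (y + 77.5)² = 39.55².
Subtracting pairs of circle equations eliminates x²+y² and gives linear equations (the radical axes):
-42.2 x − 73.6 y = 2103.16
134.2 x − 102.6 y = 12429.81
Solving the 2×2 system: x ≈ 49.2, y ≈ -56.8 km.
Check against K (with the unrounded x, y): √((x + 51.6)²+(y + 26.2)²) = 105.34 ≈ 105.34 km. ✓

(49.2, -56.8)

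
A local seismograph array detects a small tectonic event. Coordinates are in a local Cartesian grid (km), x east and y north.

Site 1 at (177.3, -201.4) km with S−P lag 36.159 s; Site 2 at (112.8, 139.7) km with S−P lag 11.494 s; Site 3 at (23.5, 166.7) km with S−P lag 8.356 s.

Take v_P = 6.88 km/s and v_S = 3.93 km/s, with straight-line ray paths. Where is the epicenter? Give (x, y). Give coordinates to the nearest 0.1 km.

Distance from S−P lag: d = Δt · v_P v_S / (v_P − v_S) = Δt · (6.88·3.93)/(6.88−3.93) ≈ 9.1656·Δt.
So d_Site 1 = 331.42, d_Site 2 = 105.35, d_Site 3 = 76.59 km.
Circle about each station: (x − 177.3)² + (y + 201.4)² = 331.42²; (x − 112.8)² + (y − 139.7)² = 105.35²; (x − 23.5)² + (y − 166.7)² = 76.59².
Subtracting the Site 1 equation from the Site 2 and Site 3 equations removes the quadratic terms:
-129.0 x + 682.2 y = 58983.27
-307.6 x + 736.2 y = 60317.08
Solving the 2×2 system: x ≈ 19.8, y ≈ 90.2 km.
Check against Site 1 (with the unrounded x, y): √((x − 177.3)²+(y + 201.4)²) = 331.42 ≈ 331.42 km. ✓

19.8 km east, 90.2 km north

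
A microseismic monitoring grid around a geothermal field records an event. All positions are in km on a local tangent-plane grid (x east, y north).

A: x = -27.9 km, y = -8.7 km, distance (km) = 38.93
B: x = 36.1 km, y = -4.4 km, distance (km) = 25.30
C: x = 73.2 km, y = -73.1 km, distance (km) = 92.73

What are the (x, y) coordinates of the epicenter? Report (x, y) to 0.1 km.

10.8 km east, -4.5 km north

Circle about each station: (x + 27.9)² + (y + 8.7)² = 38.93²; (x − 36.1)² + (y + 4.4)² = 25.30²; (x − 73.2)² + (y + 73.1)² = 92.73².
Subtracting pairs of circle equations eliminates x²+y² and gives linear equations (the radical axes):
128.0 x + 8.6 y = 1343.92
202.2 x − 128.8 y = 2764.44
Solving the 2×2 system: x ≈ 10.8, y ≈ -4.5 km.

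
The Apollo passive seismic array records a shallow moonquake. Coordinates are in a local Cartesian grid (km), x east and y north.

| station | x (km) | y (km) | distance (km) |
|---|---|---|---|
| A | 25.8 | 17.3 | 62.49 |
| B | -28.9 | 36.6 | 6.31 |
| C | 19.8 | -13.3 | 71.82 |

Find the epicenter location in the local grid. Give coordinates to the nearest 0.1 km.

(-34.5, 33.7)

Circle about each station: (x − 25.8)² + (y − 17.3)² = 62.49²; (x + 28.9)² + (y − 36.6)² = 6.31²; (x − 19.8)² + (y + 13.3)² = 71.82².
Subtracting the A equation from the B and C equations removes the quadratic terms:
-109.4 x + 38.6 y = 5075.02
-12.0 x − 61.2 y = -1649.11
Solving the 2×2 system: x ≈ -34.5, y ≈ 33.7 km.
Check against A (with the unrounded x, y): √((x − 25.8)²+(y − 17.3)²) = 62.49 ≈ 62.49 km. ✓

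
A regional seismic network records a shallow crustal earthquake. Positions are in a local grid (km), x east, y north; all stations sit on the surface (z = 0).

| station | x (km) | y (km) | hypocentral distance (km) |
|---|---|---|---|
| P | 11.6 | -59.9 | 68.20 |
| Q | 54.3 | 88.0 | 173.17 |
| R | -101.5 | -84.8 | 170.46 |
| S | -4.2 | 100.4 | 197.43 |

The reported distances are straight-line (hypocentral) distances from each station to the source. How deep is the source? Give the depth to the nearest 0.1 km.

z ≈ 37.2 km

Each station gives a sphere (x−x_i)² + (y−y_i)² + z² = d_i² (stations at z=0).
Subtracting the P sphere from Q and R: z² cancels, leaving linear equations in x and y:
85.4 x + 295.8 y = -18366.69
-226.2 x − 49.8 y = -10634.65
Solving: x ≈ 64.803, y ≈ -80.801 km (keep extra digits for the depth step; rounded: 64.8, -80.8).
Then from the P sphere: z² = 68.20² − (x − 11.6)² − (y + 59.9)² with x = 64.803, y = -80.801, so z ≈ 37.200 ≈ 37.2 km.
Check against S (with the unrounded solution): distance 197.43 ≈ 197.43 km. ✓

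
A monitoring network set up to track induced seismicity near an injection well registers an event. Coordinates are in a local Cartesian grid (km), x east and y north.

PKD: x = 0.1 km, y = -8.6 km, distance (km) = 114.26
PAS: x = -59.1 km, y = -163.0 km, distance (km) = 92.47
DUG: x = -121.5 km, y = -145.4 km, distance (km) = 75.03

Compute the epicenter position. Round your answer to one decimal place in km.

(-91.8, -76.5)

Circle about each station: (x − 0.1)² + (y + 8.6)² = 114.26²; (x + 59.1)² + (y + 163.0)² = 92.47²; (x + 121.5)² + (y + 145.4)² = 75.03².
Subtracting the PKD equation from the PAS and DUG equations removes the quadratic terms:
-118.4 x − 308.8 y = 34492.49
-243.2 x − 273.6 y = 43255.29
Solving the 2×2 system: x ≈ -91.8, y ≈ -76.5 km.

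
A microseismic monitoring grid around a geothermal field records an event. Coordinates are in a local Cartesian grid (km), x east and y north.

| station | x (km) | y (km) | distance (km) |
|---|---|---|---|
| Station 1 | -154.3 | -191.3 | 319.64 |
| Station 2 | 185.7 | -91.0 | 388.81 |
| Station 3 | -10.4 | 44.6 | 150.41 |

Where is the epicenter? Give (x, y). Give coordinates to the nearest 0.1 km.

Circle about each station: (x + 154.3)² + (y + 191.3)² = 319.64²; (x − 185.7)² + (y + 91.0)² = 388.81²; (x + 10.4)² + (y − 44.6)² = 150.41².
Subtracting pairs of circle equations eliminates x²+y² and gives linear equations (the radical axes):
680.0 x + 200.6 y = -66642.18
287.8 x + 471.8 y = 21239.70
Solving the 2×2 system: x ≈ -135.7, y ≈ 127.8 km.

(-135.7, 127.8)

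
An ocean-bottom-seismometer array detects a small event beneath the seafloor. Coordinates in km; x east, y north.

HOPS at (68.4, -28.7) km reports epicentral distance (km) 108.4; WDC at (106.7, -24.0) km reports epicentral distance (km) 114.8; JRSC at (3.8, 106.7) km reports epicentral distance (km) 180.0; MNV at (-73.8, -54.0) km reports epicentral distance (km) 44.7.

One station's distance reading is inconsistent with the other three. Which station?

Solve using three stations at a time. Using HOPS, JRSC, MNV (subtract circle equations pairwise → linear system) gives (x, y) ≈ (-31.9, -69.7).
Distances from that point to each station vs reported:
  HOPS: calculated 108.4 vs reported 108.4 → residual 0.0 km
  WDC: calculated 146.0 vs reported 114.8 → residual 31.2 km
  JRSC: calculated 180.0 vs reported 180.0 → residual 0.0 km
  MNV: calculated 44.7 vs reported 44.7 → residual 0.0 km
HOPS, JRSC, MNV are mutually consistent (residuals ≈ 0); WDC is off by 31.2 km.

WDC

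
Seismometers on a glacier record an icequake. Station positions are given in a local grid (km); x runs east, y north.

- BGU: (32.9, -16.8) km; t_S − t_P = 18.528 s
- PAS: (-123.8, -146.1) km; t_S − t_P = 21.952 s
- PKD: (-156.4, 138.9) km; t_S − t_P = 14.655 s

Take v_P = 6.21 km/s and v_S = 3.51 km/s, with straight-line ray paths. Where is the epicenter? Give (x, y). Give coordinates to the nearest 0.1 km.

(-109.0, 30.5)

Distance from S−P lag: d = Δt · v_P v_S / (v_P − v_S) = Δt · (6.21·3.51)/(6.21−3.51) ≈ 8.0730·Δt.
So d_BGU = 149.58, d_PAS = 177.22, d_PKD = 118.31 km.
Circle about each station: (x − 32.9)² + (y + 16.8)² = 149.58²; (x + 123.8)² + (y + 146.1)² = 177.22²; (x + 156.4)² + (y − 138.9)² = 118.31².
Subtracting the BGU equation from the PAS and PKD equations removes the quadratic terms:
-313.4 x − 258.6 y = 26274.25
-378.6 x + 311.4 y = 50766.44
Solving the 2×2 system: x ≈ -109.0, y ≈ 30.5 km.
Check against BGU (with the unrounded x, y): √((x − 32.9)²+(y + 16.8)²) = 149.58 ≈ 149.58 km. ✓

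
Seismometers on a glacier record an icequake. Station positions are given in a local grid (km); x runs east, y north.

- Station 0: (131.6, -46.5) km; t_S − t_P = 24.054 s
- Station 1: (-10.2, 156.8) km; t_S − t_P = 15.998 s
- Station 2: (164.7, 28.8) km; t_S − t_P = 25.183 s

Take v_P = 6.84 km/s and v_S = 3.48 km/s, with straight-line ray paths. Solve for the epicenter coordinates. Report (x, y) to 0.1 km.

-13.1 km east, 43.5 km north

Distance from S−P lag: d = Δt · v_P v_S / (v_P − v_S) = Δt · (6.84·3.48)/(6.84−3.48) ≈ 7.0843·Δt.
So d_Station 0 = 170.41, d_Station 1 = 113.33, d_Station 2 = 178.40 km.
Circle about each station: (x − 131.6)² + (y + 46.5)² = 170.41²; (x + 10.2)² + (y − 156.8)² = 113.33²; (x − 164.7)² + (y − 28.8)² = 178.40².
Subtracting the Station 0 equation from the Station 1 and Station 2 equations removes the quadratic terms:
-283.6 x + 406.6 y = 21405.35
66.2 x + 150.6 y = 5687.73
Solving the 2×2 system: x ≈ -13.1, y ≈ 43.5 km.
Check against Station 0 (with the unrounded x, y): √((x − 131.6)²+(y + 46.5)²) = 170.40 ≈ 170.41 km. ✓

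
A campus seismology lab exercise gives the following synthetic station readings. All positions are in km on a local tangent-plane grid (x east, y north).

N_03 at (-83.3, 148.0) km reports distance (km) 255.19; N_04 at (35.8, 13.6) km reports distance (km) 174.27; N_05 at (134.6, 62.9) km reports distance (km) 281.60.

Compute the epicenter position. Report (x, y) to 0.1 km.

Circle about each station: (x + 83.3)² + (y − 148.0)² = 255.19²; (x − 35.8)² + (y − 13.6)² = 174.27²; (x − 134.6)² + (y − 62.9)² = 281.60².
Subtracting the N_03 equation from the N_04 and N_05 equations removes the quadratic terms:
238.2 x − 268.8 y = 7375.61
435.8 x − 170.2 y = -20945.94
Solving the 2×2 system: x ≈ -89.9, y ≈ -107.1 km.

(-89.9, -107.1)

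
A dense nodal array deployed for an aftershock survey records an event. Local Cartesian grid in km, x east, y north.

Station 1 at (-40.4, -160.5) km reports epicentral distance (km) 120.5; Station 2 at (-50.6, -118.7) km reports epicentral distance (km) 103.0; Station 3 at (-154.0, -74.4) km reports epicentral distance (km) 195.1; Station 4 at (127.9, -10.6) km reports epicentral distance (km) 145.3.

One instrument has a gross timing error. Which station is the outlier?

Station 4

Solve using three stations at a time. Using Station 1, Station 2, Station 3 (subtract circle equations pairwise → linear system) gives (x, y) ≈ (41.1, -71.7).
Distances from that point to each station vs reported:
  Station 1: calculated 120.6 vs reported 120.5 → residual 0.1 km
  Station 2: calculated 103.1 vs reported 103.0 → residual 0.1 km
  Station 3: calculated 195.1 vs reported 195.1 → residual 0.0 km
  Station 4: calculated 106.1 vs reported 145.3 → residual 39.2 km
Station 1, Station 2, Station 3 are mutually consistent (residuals ≈ 0); Station 4 is off by 39.2 km.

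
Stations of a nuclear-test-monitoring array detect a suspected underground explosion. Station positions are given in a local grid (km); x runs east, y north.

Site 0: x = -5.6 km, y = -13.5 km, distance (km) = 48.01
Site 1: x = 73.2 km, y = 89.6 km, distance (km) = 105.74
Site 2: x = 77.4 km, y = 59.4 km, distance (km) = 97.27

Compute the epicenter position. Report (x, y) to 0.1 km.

-16.3 km east, 33.3 km north

Circle about each station: (x + 5.6)² + (y + 13.5)² = 48.01²; (x − 73.2)² + (y − 89.6)² = 105.74²; (x − 77.4)² + (y − 59.4)² = 97.27².
Subtracting the Site 0 equation from the Site 1 and Site 2 equations removes the quadratic terms:
157.6 x + 206.2 y = 4296.80
166.0 x + 145.8 y = 2149.02
Solving the 2×2 system: x ≈ -16.3, y ≈ 33.3 km.
Check against Site 0 (with the unrounded x, y): √((x + 5.6)²+(y + 13.5)²) = 48.00 ≈ 48.01 km. ✓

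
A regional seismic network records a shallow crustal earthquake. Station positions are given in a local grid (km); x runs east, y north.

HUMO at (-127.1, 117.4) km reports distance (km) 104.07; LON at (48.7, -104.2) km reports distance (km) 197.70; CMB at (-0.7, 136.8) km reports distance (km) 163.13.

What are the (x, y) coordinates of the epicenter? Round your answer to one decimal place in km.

-109.1 km east, 14.9 km north

Circle about each station: (x + 127.1)² + (y − 117.4)² = 104.07²; (x − 48.7)² + (y + 104.2)² = 197.70²; (x + 0.7)² + (y − 136.8)² = 163.13².
Subtracting the HUMO equation from the LON and CMB equations removes the quadratic terms:
351.6 x − 443.2 y = -44962.57
252.8 x + 38.8 y = -27003.27
Solving the 2×2 system: x ≈ -109.1, y ≈ 14.9 km.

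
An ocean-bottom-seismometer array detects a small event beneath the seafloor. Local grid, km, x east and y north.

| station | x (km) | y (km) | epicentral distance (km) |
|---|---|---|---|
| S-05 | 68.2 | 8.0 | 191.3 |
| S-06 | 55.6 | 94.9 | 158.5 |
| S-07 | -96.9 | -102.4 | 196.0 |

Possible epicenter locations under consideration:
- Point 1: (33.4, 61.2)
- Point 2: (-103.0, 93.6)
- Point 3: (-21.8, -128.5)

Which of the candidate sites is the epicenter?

For each candidate, compare |candidate − station| to the reported distance:
Point 1: residuals S-05 127.7, S-06 118.1, S-07 13.1 → max 127.7 km
Point 2: residuals S-05 0.1, S-06 0.1, S-07 0.1 → max 0.1 km
Point 3: residuals S-05 27.8, S-06 77.9, S-07 116.5 → max 116.5 km
Only Point 2 has all residuals ≈ 0.

Point 2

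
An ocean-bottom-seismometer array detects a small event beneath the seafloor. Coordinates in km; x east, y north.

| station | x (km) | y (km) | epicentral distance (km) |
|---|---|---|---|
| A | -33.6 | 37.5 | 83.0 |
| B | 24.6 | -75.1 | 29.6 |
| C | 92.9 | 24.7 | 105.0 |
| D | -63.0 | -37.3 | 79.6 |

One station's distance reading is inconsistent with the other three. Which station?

Solve using three stations at a time. Using B, C, D (subtract circle equations pairwise → linear system) gives (x, y) ≈ (16.0, -46.8).
Distances from that point to each station vs reported:
  A: calculated 97.8 vs reported 83.0 → residual 14.8 km
  B: calculated 29.6 vs reported 29.6 → residual 0.0 km
  C: calculated 105.0 vs reported 105.0 → residual 0.0 km
  D: calculated 79.6 vs reported 79.6 → residual 0.0 km
B, C, D are mutually consistent (residuals ≈ 0); A is off by 14.8 km.

A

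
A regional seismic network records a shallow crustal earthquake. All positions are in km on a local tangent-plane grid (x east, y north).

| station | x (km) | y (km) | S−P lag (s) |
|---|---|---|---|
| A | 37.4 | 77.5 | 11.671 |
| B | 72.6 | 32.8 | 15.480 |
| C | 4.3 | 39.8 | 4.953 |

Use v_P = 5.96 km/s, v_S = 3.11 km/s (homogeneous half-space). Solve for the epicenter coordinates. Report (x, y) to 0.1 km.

Distance from S−P lag: d = Δt · v_P v_S / (v_P − v_S) = Δt · (5.96·3.11)/(5.96−3.11) ≈ 6.5037·Δt.
So d_A = 75.90, d_B = 100.68, d_C = 32.21 km.
Circle about each station: (x − 37.4)² + (y − 77.5)² = 75.90²; (x − 72.6)² + (y − 32.8)² = 100.68²; (x − 4.3)² + (y − 39.8)² = 32.21².
Subtracting pairs of circle equations eliminates x²+y² and gives linear equations (the radical axes):
70.4 x − 89.4 y = -5434.06
-66.2 x − 75.4 y = -1079.15
Solving the 2×2 system: x ≈ -27.9, y ≈ 38.8 km.
Check against A (with the unrounded x, y): √((x − 37.4)²+(y − 77.5)²) = 75.90 ≈ 75.90 km. ✓

x ≈ -27.9 km, y ≈ 38.8 km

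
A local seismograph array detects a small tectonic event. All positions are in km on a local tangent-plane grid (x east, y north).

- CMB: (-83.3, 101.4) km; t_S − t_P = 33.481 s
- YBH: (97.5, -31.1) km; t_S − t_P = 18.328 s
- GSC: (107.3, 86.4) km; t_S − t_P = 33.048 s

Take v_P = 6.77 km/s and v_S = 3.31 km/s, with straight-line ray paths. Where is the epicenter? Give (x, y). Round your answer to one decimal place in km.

(-0.0, -98.8)

Distance from S−P lag: d = Δt · v_P v_S / (v_P − v_S) = Δt · (6.77·3.31)/(6.77−3.31) ≈ 6.4765·Δt.
So d_CMB = 216.84, d_YBH = 118.70, d_GSC = 214.04 km.
Circle about each station: (x + 83.3)² + (y − 101.4)² = 216.84²; (x − 97.5)² + (y + 31.1)² = 118.70²; (x − 107.3)² + (y − 86.4)² = 214.04².
Subtracting pairs of circle equations eliminates x²+y² and gives linear equations (the radical axes):
361.6 x − 265.0 y = 26182.51
381.2 x − 30.0 y = 2963.86
Solving the 2×2 system: x ≈ -0.0, y ≈ -98.8 km.
Check against CMB (with the unrounded x, y): √((x + 83.3)²+(y − 101.4)²) = 216.84 ≈ 216.84 km. ✓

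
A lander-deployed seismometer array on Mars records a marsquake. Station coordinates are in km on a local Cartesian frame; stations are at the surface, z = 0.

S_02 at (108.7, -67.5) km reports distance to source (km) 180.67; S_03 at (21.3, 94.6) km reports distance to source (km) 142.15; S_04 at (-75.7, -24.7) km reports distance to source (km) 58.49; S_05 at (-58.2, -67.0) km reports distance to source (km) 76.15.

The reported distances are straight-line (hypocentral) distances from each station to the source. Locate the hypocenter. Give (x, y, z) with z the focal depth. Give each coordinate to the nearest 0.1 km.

x ≈ -55.0 km, y ≈ -12.8 km, depth ≈ 53.4 km

Each station gives a sphere (x−x_i)² + (y−y_i)² + z² = d_i² (stations at z=0).
Subtracting the S_02 sphere from S_03 and S_04: z² cancels, leaving linear equations in x and y:
-174.8 x + 324.2 y = 5465.94
-368.8 x + 85.6 y = 19189.21
Solving: x ≈ -55.001, y ≈ -12.796 km (keep extra digits for the depth step; rounded: -55.0, -12.8).
Then from the S_02 sphere: z² = 180.67² − (x − 108.7)² − (y + 67.5)² with x = -55.001, y = -12.796, so z ≈ 53.396 ≈ 53.4 km.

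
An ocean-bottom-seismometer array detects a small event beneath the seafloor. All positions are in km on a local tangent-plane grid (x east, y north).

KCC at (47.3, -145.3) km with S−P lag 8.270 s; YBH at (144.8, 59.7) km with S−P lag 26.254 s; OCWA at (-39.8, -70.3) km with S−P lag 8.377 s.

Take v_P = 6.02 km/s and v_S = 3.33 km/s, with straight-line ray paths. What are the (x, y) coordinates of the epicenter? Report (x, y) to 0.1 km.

Distance from S−P lag: d = Δt · v_P v_S / (v_P − v_S) = Δt · (6.02·3.33)/(6.02−3.33) ≈ 7.4523·Δt.
So d_KCC = 61.63, d_YBH = 195.65, d_OCWA = 62.43 km.
Circle about each station: (x − 47.3)² + (y + 145.3)² = 61.63²; (x − 144.8)² + (y − 59.7)² = 195.65²; (x + 39.8)² + (y + 70.3)² = 62.43².
Subtracting pairs of circle equations eliminates x²+y² and gives linear equations (the radical axes):
195.0 x + 410.0 y = -33298.92
-174.2 x + 150.0 y = -16922.50
Solving the 2×2 system: x ≈ 19.3, y ≈ -90.4 km.
Check against KCC (with the unrounded x, y): √((x − 47.3)²+(y + 145.3)²) = 61.63 ≈ 61.63 km. ✓

x ≈ 19.3 km, y ≈ -90.4 km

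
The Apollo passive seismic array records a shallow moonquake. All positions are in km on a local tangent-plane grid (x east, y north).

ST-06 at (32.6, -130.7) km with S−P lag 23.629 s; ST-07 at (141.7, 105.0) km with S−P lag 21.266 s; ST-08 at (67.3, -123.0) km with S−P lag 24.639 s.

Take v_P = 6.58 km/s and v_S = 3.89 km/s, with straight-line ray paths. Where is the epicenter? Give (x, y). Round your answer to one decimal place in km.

(-58.4, 74.9)

Distance from S−P lag: d = Δt · v_P v_S / (v_P − v_S) = Δt · (6.58·3.89)/(6.58−3.89) ≈ 9.5153·Δt.
So d_ST-06 = 224.84, d_ST-07 = 202.35, d_ST-08 = 234.45 km.
Circle about each station: (x − 32.6)² + (y + 130.7)² = 224.84²; (x − 141.7)² + (y − 105.0)² = 202.35²; (x − 67.3)² + (y + 123.0)² = 234.45².
Subtracting pairs of circle equations eliminates x²+y² and gives linear equations (the radical axes):
218.2 x + 471.4 y = 22566.14
69.4 x + 15.4 y = -2900.74
Solving the 2×2 system: x ≈ -58.4, y ≈ 74.9 km.
Check against ST-06 (with the unrounded x, y): √((x − 32.6)²+(y + 130.7)²) = 224.86 ≈ 224.84 km. ✓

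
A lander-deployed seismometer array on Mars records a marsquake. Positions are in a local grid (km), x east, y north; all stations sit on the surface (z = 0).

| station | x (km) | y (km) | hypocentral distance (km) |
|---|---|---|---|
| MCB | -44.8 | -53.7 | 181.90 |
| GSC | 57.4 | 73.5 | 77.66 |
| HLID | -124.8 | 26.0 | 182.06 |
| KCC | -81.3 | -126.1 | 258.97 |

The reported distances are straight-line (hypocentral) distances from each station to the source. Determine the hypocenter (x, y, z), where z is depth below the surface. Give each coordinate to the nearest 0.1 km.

Each station gives a sphere (x−x_i)² + (y−y_i)² + z² = d_i² (stations at z=0).
Subtracting the MCB sphere from GSC and HLID: z² cancels, leaving linear equations in x and y:
204.4 x + 254.4 y = 30862.81
-160.0 x + 159.4 y = 11302.08
Solving: x ≈ 27.895, y ≈ 98.904 km (keep extra digits for the depth step; rounded: 27.9, 98.9).
Then from the MCB sphere: z² = 181.90² − (x + 44.8)² − (y + 53.7)² with x = 27.895, y = 98.904, so z ≈ 67.194 ≈ 67.2 km.

x ≈ 27.9 km, y ≈ 98.9 km, depth ≈ 67.2 km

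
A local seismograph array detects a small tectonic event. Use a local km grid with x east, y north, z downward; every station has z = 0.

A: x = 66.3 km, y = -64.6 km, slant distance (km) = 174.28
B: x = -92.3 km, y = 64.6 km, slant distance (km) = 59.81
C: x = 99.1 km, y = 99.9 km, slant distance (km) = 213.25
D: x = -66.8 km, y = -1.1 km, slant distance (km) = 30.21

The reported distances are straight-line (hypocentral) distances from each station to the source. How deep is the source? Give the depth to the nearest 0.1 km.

z ≈ 14.6 km

Each station gives a sphere (x−x_i)² + (y−y_i)² + z² = d_i² (stations at z=0).
Subtracting the A sphere from B and C: z² cancels, leaving linear equations in x and y:
-317.2 x + 258.4 y = 30919.88
65.6 x + 329.0 y = -3870.07
Solving: x ≈ -92.100, y ≈ 6.601 km (keep extra digits for the depth step; rounded: -92.1, 6.6).
Then from the A sphere: z² = 174.28² − (x − 66.3)² − (y + 64.6)² with x = -92.100, y = 6.601, so z ≈ 14.607 ≈ 14.6 km.
Check against D (with the unrounded solution): distance 30.21 ≈ 30.21 km. ✓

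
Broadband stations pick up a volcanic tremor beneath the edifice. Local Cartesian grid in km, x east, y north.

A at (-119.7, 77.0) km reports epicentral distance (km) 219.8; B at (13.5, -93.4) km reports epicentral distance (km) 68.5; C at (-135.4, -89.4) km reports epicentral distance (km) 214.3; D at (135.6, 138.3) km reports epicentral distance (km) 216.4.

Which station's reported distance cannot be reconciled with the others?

A

Solve using three stations at a time. Using B, C, D (subtract circle equations pairwise → linear system) gives (x, y) ≈ (78.1, -70.3).
Distances from that point to each station vs reported:
  A: calculated 246.6 vs reported 219.8 → residual 26.8 km
  B: calculated 68.6 vs reported 68.5 → residual 0.1 km
  C: calculated 214.3 vs reported 214.3 → residual 0.0 km
  D: calculated 216.4 vs reported 216.4 → residual 0.0 km
B, C, D are mutually consistent (residuals ≈ 0); A is off by 26.8 km.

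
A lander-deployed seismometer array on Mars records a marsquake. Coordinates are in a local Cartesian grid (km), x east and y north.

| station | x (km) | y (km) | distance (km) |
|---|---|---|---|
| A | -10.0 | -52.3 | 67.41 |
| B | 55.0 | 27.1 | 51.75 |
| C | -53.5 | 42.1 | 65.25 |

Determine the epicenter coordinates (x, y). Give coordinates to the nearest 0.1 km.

Circle about each station: (x + 10.0)² + (y + 52.3)² = 67.41²; (x − 55.0)² + (y − 27.1)² = 51.75²; (x + 53.5)² + (y − 42.1)² = 65.25².
Subtracting the A equation from the B and C equations removes the quadratic terms:
130.0 x + 158.8 y = 2790.17
-87.0 x + 188.8 y = 2085.92
Solving the 2×2 system: x ≈ 5.1, y ≈ 13.4 km.

(5.1, 13.4)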